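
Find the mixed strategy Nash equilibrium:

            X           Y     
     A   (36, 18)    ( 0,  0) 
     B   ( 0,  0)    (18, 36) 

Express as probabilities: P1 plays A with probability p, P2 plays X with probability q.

p = 0.6667, q = 0.3333

Work:
Find probabilities that make opponent indifferent:
P2 chooses q to make P1 indifferent between A and B
P1 chooses p to make P2 indifferent between X and Y
Mixed NE: P1 plays (A: 0.6667, B: 0.3333), P2 plays (X: 0.3333, Y: 0.6667)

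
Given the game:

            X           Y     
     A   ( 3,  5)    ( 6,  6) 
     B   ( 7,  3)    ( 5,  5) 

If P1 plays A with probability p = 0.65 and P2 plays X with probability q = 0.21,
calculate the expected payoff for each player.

E[P1] = 5.3875, E[P2] = 5.3665

Work:
E[P1] = p·q·π₁(A,X) + p·(1-q)·π₁(A,Y) + (1-p)·q·π₁(B,X) + (1-p)·(1-q)·π₁(B,Y)
= 0.65·0.21·3 + 0.65·0.79·6 + 0.35·0.21·7 + 0.35·0.79·5
= 5.3875

E[P2] = 5.3665 (similar calculation)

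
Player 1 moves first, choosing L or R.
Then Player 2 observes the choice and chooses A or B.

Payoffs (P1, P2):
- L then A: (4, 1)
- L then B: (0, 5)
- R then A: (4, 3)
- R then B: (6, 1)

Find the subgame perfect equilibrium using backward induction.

P1 plays R, P2 plays B after L and A after R; Payoff (4, 3)

Work:
Backward induction:
After L: P2 chooses B → P1 gets 0
After R: P2 chooses A → P1 gets 4
P1 chooses R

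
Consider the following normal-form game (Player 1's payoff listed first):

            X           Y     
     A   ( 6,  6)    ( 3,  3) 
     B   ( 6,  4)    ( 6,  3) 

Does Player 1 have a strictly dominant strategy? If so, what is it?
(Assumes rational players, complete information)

No strictly dominant strategy exists for Player 1

Work:
A strategy strictly dominates another if it gives a strictly higher payoff against every opponent action. Compare each pair of P1's strategies column-by-column:
  A vs B: [6 vs 6, 3 vs 6] → A does not strictly dominate B (column X: 6 ≤ 6)
  B vs A: [6 vs 6, 6 vs 3] → B does not strictly dominate A (column X: 6 ≤ 6)
No single strategy strictly dominates all others → no strictly dominant strategy.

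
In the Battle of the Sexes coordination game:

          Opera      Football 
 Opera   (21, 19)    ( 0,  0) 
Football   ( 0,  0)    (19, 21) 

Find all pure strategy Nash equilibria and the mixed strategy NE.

Pure NE: (Opera, Opera) and (Football, Football); Mixed NE: p = 0.525, q = 0.475

Work:
Check pure NE:
(Opera, Opera): (21, 19) - no unilateral deviation beneficial
(Football, Football): (19, 21) - no unilateral deviation beneficial
Mixed NE: P1 plays Opera with p = 0.525, P2 plays Opera with q = 0.475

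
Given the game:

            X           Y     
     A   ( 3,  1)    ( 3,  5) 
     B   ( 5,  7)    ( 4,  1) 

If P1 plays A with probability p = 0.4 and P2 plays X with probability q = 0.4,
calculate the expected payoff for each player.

E[P1] = 3.84, E[P2] = 3.4

Work:
E[P1] = p·q·π₁(A,X) + p·(1-q)·π₁(A,Y) + (1-p)·q·π₁(B,X) + (1-p)·(1-q)·π₁(B,Y)
= 0.4·0.4·3 + 0.4·0.6·3 + 0.6·0.4·5 + 0.6·0.6·4
= 3.84

E[P2] = 3.4 (similar calculation)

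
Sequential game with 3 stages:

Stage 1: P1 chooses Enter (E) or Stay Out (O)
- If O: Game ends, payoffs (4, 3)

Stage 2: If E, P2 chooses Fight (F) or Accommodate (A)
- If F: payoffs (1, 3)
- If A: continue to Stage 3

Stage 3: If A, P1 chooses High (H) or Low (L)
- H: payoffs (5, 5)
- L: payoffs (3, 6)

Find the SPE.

SPE: (E, A, H); Outcome (5, 5)

Work:
Stage 3: P1 chooses H (5 vs 3)
Stage 2: P2: F->3, A->5 (anticipating H). Choose A
Stage 1: P1: O->4, E->5 (anticipating A, H). Choose E
SPE path: E -> A -> H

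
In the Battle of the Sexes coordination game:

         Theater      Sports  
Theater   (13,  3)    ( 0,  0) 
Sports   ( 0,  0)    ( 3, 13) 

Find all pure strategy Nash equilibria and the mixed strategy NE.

Pure NE: (Theater, Theater) and (Sports, Sports); Mixed NE: p = 0.8125, q = 0.1875

Work:
Check pure NE:
(Theater, Theater): (13, 3) - no unilateral deviation beneficial
(Sports, Sports): (3, 13) - no unilateral deviation beneficial
Mixed NE: P1 plays Theater with p = 0.8125, P2 plays Theater with q = 0.1875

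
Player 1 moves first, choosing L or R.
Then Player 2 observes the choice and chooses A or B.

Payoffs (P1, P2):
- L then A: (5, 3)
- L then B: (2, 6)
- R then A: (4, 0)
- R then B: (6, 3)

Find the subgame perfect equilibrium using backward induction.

P1 plays R, P2 plays B after L and B after R; Payoff (6, 3)

Work:
Backward induction:
After L: P2 chooses B → P1 gets 2
After R: P2 chooses B → P1 gets 6
P1 chooses R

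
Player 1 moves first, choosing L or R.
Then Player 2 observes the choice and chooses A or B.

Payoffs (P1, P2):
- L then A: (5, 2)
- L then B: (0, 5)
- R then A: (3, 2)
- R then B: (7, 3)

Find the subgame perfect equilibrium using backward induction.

P1 plays R, P2 plays B after L and B after R; Payoff (7, 3)

Work:
Backward induction:
After L: P2 chooses B → P1 gets 0
After R: P2 chooses B → P1 gets 7
P1 chooses R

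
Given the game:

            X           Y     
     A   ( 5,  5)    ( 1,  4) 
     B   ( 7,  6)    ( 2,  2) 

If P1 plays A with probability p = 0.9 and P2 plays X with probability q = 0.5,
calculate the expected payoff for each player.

E[P1] = 3.15, E[P2] = 4.45

Work:
E[P1] = p·q·π₁(A,X) + p·(1-q)·π₁(A,Y) + (1-p)·q·π₁(B,X) + (1-p)·(1-q)·π₁(B,Y)
= 0.9·0.5·5 + 0.9·0.5·1 + 0.1·0.5·7 + 0.1·0.5·2
= 3.15

E[P2] = 4.45 (similar calculation)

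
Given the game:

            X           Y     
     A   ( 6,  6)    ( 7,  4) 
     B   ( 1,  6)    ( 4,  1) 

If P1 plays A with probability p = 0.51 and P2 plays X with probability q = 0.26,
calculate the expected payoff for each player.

E[P1] = 5.0152, E[P2] = 3.4322

Work:
E[P1] = p·q·π₁(A,X) + p·(1-q)·π₁(A,Y) + (1-p)·q·π₁(B,X) + (1-p)·(1-q)·π₁(B,Y)
= 0.51·0.26·6 + 0.51·0.74·7 + 0.49·0.26·1 + 0.49·0.74·4
= 5.0152

E[P2] = 3.4322 (similar calculation)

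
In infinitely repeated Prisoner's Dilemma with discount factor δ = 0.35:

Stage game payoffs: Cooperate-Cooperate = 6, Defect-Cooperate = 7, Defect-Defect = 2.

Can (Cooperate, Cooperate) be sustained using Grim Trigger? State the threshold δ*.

δ* = 0.2; since δ = 0.35 ≥ 0.2, cooperation can be sustained

Work:
For Grim Trigger:
Cooperate forever: 6/(1-δ)
Defect then punished: 7 + 2·δ/(1-δ)
Need: 6/(1-δ) ≥ 7 + 2·δ/(1-δ)
Solving: δ ≥ (T-R)/(T-P) = (7-6)/(7-2) = 0.2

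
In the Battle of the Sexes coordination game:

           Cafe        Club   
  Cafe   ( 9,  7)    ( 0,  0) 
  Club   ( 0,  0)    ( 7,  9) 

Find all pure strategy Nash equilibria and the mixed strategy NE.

Pure NE: (Cafe, Cafe) and (Club, Club); Mixed NE: p = 0.5625, q = 0.4375

Work:
Check pure NE:
(Cafe, Cafe): (9, 7) - no unilateral deviation beneficial
(Club, Club): (7, 9) - no unilateral deviation beneficial
Mixed NE: P1 plays Cafe with p = 0.5625, P2 plays Cafe with q = 0.4375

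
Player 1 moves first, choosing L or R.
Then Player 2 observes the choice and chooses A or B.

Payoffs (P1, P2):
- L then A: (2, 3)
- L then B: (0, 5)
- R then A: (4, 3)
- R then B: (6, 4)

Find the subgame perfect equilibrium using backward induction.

P1 plays R, P2 plays B after L and B after R; Payoff (6, 4)

Work:
Backward induction:
After L: P2 chooses B → P1 gets 0
After R: P2 chooses B → P1 gets 6
P1 chooses R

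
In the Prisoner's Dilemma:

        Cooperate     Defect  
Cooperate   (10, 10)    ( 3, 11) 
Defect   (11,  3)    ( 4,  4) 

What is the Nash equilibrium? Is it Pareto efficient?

(Defect, Defect) is NE; not Pareto efficient

Work:
Defect dominates Cooperate for both players:
If P2 cooperates: Defect (11) > Cooperate (10)
If P2 defects: Defect (4) > Cooperate (3)
NE: (Defect, Defect) with payoff (4, 4)
But (Cooperate, Cooperate) = (10, 10) Pareto dominates (4, 4)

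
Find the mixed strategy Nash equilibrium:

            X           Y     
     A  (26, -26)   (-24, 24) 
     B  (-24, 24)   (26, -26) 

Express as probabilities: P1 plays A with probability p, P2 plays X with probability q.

p = 0.5, q = 0.5

Work:
Find probabilities that make opponent indifferent:
P2 chooses q to make P1 indifferent between A and B
P1 chooses p to make P2 indifferent between X and Y
Mixed NE: P1 plays (A: 0.5, B: 0.5), P2 plays (X: 0.5, Y: 0.5)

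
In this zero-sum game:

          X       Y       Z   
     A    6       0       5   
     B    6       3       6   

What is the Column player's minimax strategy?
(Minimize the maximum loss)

Column should play Y, value = 3

Work:
Column player minimizes Row's maximum payoff:
Column X: max payoff to Row = 6
Column Y: max payoff to Row = 3
Column Z: max payoff to Row = 6
Minimum is 3, achieved by column Y.
Minimax strategy: Y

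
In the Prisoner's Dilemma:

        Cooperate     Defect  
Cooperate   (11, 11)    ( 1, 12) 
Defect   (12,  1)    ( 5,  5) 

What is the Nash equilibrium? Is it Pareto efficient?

(Defect, Defect) is NE; not Pareto efficient

Work:
Defect dominates Cooperate for both players:
If P2 cooperates: Defect (12) > Cooperate (11)
If P2 defects: Defect (5) > Cooperate (1)
NE: (Defect, Defect) with payoff (5, 5)
But (Cooperate, Cooperate) = (11, 11) Pareto dominates (5, 5)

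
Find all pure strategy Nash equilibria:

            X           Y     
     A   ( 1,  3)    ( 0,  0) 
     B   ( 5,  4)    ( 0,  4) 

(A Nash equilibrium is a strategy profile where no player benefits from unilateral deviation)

Nash equilibrium: (B, X), (B, Y)

Work:
Best responses:
  P1 vs X: payoffs [1, 5] → best response B (payoff 5)
  P1 vs Y: payoffs [0, 0] → best response A/B (payoff 0)
  P2 vs A: payoffs [3, 0] → best response X (payoff 3)
  P2 vs B: payoffs [4, 4] → best response X/Y (payoff 4)
Mutual best responses: (B,X), (B,Y) → Nash equilibria.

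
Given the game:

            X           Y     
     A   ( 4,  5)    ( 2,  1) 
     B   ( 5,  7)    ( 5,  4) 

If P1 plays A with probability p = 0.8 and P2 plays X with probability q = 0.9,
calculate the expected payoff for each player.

E[P1] = 4.04, E[P2] = 5.02

Work:
E[P1] = p·q·π₁(A,X) + p·(1-q)·π₁(A,Y) + (1-p)·q·π₁(B,X) + (1-p)·(1-q)·π₁(B,Y)
= 0.8·0.9·4 + 0.8·0.1·2 + 0.2·0.9·5 + 0.2·0.1·5
= 4.04

E[P2] = 5.02 (similar calculation)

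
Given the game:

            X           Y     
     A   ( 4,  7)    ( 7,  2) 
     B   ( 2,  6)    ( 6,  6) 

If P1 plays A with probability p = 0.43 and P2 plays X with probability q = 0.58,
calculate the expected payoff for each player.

E[P1] = 4.3594, E[P2] = 5.527

Work:
E[P1] = p·q·π₁(A,X) + p·(1-q)·π₁(A,Y) + (1-p)·q·π₁(B,X) + (1-p)·(1-q)·π₁(B,Y)
= 0.43·0.58·4 + 0.43·0.42·7 + 0.57·0.58·2 + 0.57·0.42·6
= 4.3594

E[P2] = 5.527 (similar calculation)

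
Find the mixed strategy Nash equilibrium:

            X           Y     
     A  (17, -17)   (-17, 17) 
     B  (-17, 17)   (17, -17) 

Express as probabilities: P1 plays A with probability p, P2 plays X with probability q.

p = 0.5, q = 0.5

Work:
Find probabilities that make opponent indifferent:
P2 chooses q to make P1 indifferent between A and B
P1 chooses p to make P2 indifferent between X and Y
Mixed NE: P1 plays (A: 0.5, B: 0.5), P2 plays (X: 0.5, Y: 0.5)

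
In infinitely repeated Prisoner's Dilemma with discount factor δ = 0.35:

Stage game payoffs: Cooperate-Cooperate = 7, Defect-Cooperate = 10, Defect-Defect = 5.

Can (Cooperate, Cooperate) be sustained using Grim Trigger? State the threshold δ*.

δ* = 0.6; since δ = 0.35 < 0.6, cooperation cannot be sustained

Work:
For Grim Trigger:
Cooperate forever: 7/(1-δ)
Defect then punished: 10 + 5·δ/(1-δ)
Need: 7/(1-δ) ≥ 10 + 5·δ/(1-δ)
Solving: δ ≥ (T-R)/(T-P) = (10-7)/(10-5) = 0.6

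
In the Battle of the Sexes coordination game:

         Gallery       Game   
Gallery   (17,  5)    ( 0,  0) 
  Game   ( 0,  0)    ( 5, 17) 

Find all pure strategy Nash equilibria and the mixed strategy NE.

Pure NE: (Gallery, Gallery) and (Game, Game); Mixed NE: p = 0.7727, q = 0.2273

Work:
Check pure NE:
(Gallery, Gallery): (17, 5) - no unilateral deviation beneficial
(Game, Game): (5, 17) - no unilateral deviation beneficial
Mixed NE: P1 plays Gallery with p = 0.7727, P2 plays Gallery with q = 0.2273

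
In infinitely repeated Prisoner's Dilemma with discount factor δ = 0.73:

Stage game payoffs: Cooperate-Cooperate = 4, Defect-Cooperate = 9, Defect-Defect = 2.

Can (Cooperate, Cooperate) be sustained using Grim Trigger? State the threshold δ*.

δ* = 0.7143; since δ = 0.73 ≥ 0.7143, cooperation can be sustained

Work:
For Grim Trigger:
Cooperate forever: 4/(1-δ)
Defect then punished: 9 + 2·δ/(1-δ)
Need: 4/(1-δ) ≥ 9 + 2·δ/(1-δ)
Solving: δ ≥ (T-R)/(T-P) = (9-4)/(9-2) = 0.7143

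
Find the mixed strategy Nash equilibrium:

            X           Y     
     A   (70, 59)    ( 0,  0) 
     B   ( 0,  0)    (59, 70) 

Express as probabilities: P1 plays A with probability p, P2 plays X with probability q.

p = 0.5426, q = 0.4574

Work:
Find probabilities that make opponent indifferent:
P2 chooses q to make P1 indifferent between A and B
P1 chooses p to make P2 indifferent between X and Y
Mixed NE: P1 plays (A: 0.5426, B: 0.4574), P2 plays (X: 0.4574, Y: 0.5426)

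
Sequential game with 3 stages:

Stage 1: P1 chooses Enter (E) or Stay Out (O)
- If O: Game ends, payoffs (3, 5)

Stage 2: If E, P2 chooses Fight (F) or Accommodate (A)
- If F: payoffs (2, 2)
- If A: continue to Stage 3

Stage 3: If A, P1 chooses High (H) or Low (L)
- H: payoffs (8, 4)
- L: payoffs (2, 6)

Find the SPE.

SPE: (E, A, H); Outcome (8, 4)

Work:
Stage 3: P1 chooses H (8 vs 2)
Stage 2: P2: F->2, A->4 (anticipating H). Choose A
Stage 1: P1: O->3, E->8 (anticipating A, H). Choose E
SPE path: E -> A -> H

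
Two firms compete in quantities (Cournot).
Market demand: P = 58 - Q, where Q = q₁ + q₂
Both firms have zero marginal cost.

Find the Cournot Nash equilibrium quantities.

q₁* = q₂* = 19.33; P* = 19.33

Work:
Profit: π_i = P·q_i = (a - q_i - q_j)·q_i
FOC: ∂π_i/∂q_i = a - 2q_i - q_j = 0
Reaction function: q_i = (58 - q_j)/2
Symmetry: q* = 58/3 = 19.33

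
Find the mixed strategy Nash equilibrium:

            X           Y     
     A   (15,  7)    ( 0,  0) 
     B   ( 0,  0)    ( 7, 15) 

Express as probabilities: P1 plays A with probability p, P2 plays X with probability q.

p = 0.6818, q = 0.3182

Work:
Find probabilities that make opponent indifferent:
P2 chooses q to make P1 indifferent between A and B
P1 chooses p to make P2 indifferent between X and Y
Mixed NE: P1 plays (A: 0.6818, B: 0.3182), P2 plays (X: 0.3182, Y: 0.6818)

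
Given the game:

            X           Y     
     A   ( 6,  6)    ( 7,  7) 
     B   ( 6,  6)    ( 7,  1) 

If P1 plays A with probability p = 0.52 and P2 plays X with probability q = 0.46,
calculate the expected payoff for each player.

E[P1] = 6.54, E[P2] = 4.9848

Work:
E[P1] = p·q·π₁(A,X) + p·(1-q)·π₁(A,Y) + (1-p)·q·π₁(B,X) + (1-p)·(1-q)·π₁(B,Y)
= 0.52·0.46·6 + 0.52·0.54·7 + 0.48·0.46·6 + 0.48·0.54·7
= 6.54

E[P2] = 4.9848 (similar calculation)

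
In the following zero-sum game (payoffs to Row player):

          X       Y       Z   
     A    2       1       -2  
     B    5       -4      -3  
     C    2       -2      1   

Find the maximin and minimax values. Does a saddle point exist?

Maximin = -2, Minimax = 1, Saddle: False

Work:
Row minimums: [-2, -4, -2] → maximin = -2
Column maximums: [5, 1, 1] → minimax = 1
No saddle point (maximin ≠ minimax). Mixed strategy needed.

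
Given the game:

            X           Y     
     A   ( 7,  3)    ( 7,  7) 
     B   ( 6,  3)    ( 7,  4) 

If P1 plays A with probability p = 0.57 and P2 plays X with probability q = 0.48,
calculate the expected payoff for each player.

E[P1] = 6.7936, E[P2] = 4.4092

Work:
E[P1] = p·q·π₁(A,X) + p·(1-q)·π₁(A,Y) + (1-p)·q·π₁(B,X) + (1-p)·(1-q)·π₁(B,Y)
= 0.57·0.48·7 + 0.57·0.52·7 + 0.43·0.48·6 + 0.43·0.52·7
= 6.7936

E[P2] = 4.4092 (similar calculation)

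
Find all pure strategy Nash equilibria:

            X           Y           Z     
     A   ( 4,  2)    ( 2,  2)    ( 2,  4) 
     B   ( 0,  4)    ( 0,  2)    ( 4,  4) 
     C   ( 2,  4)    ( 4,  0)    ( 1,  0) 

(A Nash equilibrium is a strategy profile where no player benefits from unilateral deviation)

Nash equilibrium: (B, Z)

Work:
Best responses:
  P1 vs X: payoffs [4, 0, 2] → best response A (payoff 4)
  P1 vs Y: payoffs [2, 0, 4] → best response C (payoff 4)
  P1 vs Z: payoffs [2, 4, 1] → best response B (payoff 4)
  P2 vs A: payoffs [2, 2, 4] → best response Z (payoff 4)
  P2 vs B: payoffs [4, 2, 4] → best response X/Z (payoff 4)
  P2 vs C: payoffs [4, 0, 0] → best response X (payoff 4)
Mutual best responses: (B,Z) → Nash equilibria.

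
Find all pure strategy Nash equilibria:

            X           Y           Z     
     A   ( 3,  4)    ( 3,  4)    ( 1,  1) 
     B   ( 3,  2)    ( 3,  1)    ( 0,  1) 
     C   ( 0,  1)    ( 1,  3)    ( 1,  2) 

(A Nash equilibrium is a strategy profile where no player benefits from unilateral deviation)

Nash equilibrium: (A, X), (A, Y), (B, X)

Work:
Best responses:
  P1 vs X: payoffs [3, 3, 0] → best response A/B (payoff 3)
  P1 vs Y: payoffs [3, 3, 1] → best response A/B (payoff 3)
  P1 vs Z: payoffs [1, 0, 1] → best response A/C (payoff 1)
  P2 vs A: payoffs [4, 4, 1] → best response X/Y (payoff 4)
  P2 vs B: payoffs [2, 1, 1] → best response X (payoff 2)
  P2 vs C: payoffs [1, 3, 2] → best response Y (payoff 3)
Mutual best responses: (A,X), (A,Y), (B,X) → Nash equilibria.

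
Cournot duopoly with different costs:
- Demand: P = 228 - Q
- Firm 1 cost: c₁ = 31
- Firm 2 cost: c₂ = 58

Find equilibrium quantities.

q₁* = 74.67, q₂* = 47.67

Work:
Reaction: q₁ = (228 - 31 - q₂)/2
Reaction: q₂ = (228 - 58 - q₁)/2
Solve simultaneously:
q₁* = (228 - 2×31 + 58)/3 = 74.67
q₂* = (228 - 2×58 + 31)/3 = 47.67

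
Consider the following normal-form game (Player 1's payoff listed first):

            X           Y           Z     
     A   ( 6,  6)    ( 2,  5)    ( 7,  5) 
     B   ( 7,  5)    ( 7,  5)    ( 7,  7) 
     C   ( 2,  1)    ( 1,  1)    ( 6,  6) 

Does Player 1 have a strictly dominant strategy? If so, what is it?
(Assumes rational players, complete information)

No strictly dominant strategy exists for Player 1

Work:
A strategy strictly dominates another if it gives a strictly higher payoff against every opponent action. Compare each pair of P1's strategies column-by-column:
  A vs B: [6 vs 7, 2 vs 7, 7 vs 7] → A does not strictly dominate B (column X: 6 ≤ 7)
  A vs C: [6 vs 2, 2 vs 1, 7 vs 6] → A strictly dominates C
  B vs A: [7 vs 6, 7 vs 2, 7 vs 7] → B does not strictly dominate A (column Z: 7 ≤ 7)
  B vs C: [7 vs 2, 7 vs 1, 7 vs 6] → B strictly dominates C
  C vs A: [2 vs 6, 1 vs 2, 6 vs 7] → C does not strictly dominate A (column X: 2 ≤ 6)
  C vs B: [2 vs 7, 1 vs 7, 6 vs 7] → C does not strictly dominate B (column X: 2 ≤ 7)
No single strategy strictly dominates all others → no strictly dominant strategy.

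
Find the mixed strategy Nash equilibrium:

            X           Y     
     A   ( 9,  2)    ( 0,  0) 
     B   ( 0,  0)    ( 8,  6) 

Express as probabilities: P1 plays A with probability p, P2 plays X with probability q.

p = 0.75, q = 0.4706

Work:
Find probabilities that make opponent indifferent:
P2 chooses q to make P1 indifferent between A and B
P1 chooses p to make P2 indifferent between X and Y
Mixed NE: P1 plays (A: 0.75, B: 0.25), P2 plays (X: 0.4706, Y: 0.5294)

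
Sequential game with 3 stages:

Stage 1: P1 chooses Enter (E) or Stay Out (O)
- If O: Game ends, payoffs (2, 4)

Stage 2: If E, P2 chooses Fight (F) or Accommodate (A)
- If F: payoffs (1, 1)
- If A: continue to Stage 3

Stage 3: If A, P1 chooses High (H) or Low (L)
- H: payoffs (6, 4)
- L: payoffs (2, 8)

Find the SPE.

SPE: (E, A, H); Outcome (6, 4)

Work:
Stage 3: P1 chooses H (6 vs 2)
Stage 2: P2: F->1, A->4 (anticipating H). Choose A
Stage 1: P1: O->2, E->6 (anticipating A, H). Choose E
SPE path: E -> A -> H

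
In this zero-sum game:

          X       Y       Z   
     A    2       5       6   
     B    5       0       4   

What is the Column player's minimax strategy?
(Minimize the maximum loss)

Column should play X or Y (all achieve the minimum), value = 5

Work:
Column player minimizes Row's maximum payoff:
Column X: max payoff to Row = 5
Column Y: max payoff to Row = 5
Column Z: max payoff to Row = 6
Minimum is 5, achieved by columns X, Y (tied).
Each of X or Y is a minimax strategy.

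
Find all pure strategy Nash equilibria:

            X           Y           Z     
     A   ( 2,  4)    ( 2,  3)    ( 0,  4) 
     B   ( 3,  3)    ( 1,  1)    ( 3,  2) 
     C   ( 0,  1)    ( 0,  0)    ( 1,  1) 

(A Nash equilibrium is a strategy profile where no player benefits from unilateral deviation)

Nash equilibrium: (B, X)

Work:
Best responses:
  P1 vs X: payoffs [2, 3, 0] → best response B (payoff 3)
  P1 vs Y: payoffs [2, 1, 0] → best response A (payoff 2)
  P1 vs Z: payoffs [0, 3, 1] → best response B (payoff 3)
  P2 vs A: payoffs [4, 3, 4] → best response X/Z (payoff 4)
  P2 vs B: payoffs [3, 1, 2] → best response X (payoff 3)
  P2 vs C: payoffs [1, 0, 1] → best response X/Z (payoff 1)
Mutual best responses: (B,X) → Nash equilibria.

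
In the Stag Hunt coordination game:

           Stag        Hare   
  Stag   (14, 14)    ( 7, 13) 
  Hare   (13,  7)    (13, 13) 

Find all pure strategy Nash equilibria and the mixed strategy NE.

Pure NE: (Stag, Stag) and (Hare, Hare); Mixed NE: p = 0.8571, q = 0.8571

Work:
Check pure NE:
(Stag, Stag): (14, 14) - no unilateral deviation beneficial
(Hare, Hare): (13, 13) - no unilateral deviation beneficial
Mixed NE: P1 plays Stag with p = 0.8571, P2 plays Stag with q = 0.8571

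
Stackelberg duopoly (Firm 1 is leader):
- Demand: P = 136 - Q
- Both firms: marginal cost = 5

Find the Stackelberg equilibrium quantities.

q₁* (leader) = 65.5, q₂* (follower) = 32.75

Work:
Follower's reaction: q₂ = (a - c - q₁)/2
Leader substitutes: π₁ = q₁·(a - q₁ - (a-c-q₁)/2 - c)
FOC: q₁* = (136 - 5)/2 = 65.50
Then: q₂* = (136 - 5 - 65.5)/2 = 32.75
Leader has first-mover advantage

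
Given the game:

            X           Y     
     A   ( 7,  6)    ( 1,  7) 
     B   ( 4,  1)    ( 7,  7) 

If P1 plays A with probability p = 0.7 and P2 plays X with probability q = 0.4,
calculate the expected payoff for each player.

E[P1] = 4.12, E[P2] = 6.0

Work:
E[P1] = p·q·π₁(A,X) + p·(1-q)·π₁(A,Y) + (1-p)·q·π₁(B,X) + (1-p)·(1-q)·π₁(B,Y)
= 0.7·0.4·7 + 0.7·0.6·1 + 0.3·0.4·4 + 0.3·0.6·7
= 4.12

E[P2] = 6.0 (similar calculation)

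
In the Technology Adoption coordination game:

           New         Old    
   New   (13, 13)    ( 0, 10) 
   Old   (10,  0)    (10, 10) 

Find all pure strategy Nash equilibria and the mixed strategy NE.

Pure NE: (New, New) and (Old, Old); Mixed NE: p = 0.7692, q = 0.7692

Work:
Check pure NE:
(New, New): (13, 13) - no unilateral deviation beneficial
(Old, Old): (10, 10) - no unilateral deviation beneficial
Mixed NE: P1 plays New with p = 0.7692, P2 plays New with q = 0.7692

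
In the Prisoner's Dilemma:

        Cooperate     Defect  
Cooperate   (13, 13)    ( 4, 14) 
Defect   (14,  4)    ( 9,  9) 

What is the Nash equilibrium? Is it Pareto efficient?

(Defect, Defect) is NE; not Pareto efficient

Work:
Defect dominates Cooperate for both players:
If P2 cooperates: Defect (14) > Cooperate (13)
If P2 defects: Defect (9) > Cooperate (4)
NE: (Defect, Defect) with payoff (9, 9)
But (Cooperate, Cooperate) = (13, 13) Pareto dominates (9, 9)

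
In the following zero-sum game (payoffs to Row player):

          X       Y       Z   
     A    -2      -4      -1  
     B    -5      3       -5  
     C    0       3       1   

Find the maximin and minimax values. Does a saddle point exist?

Maximin = 0, Minimax = 0, Saddle: True

Work:
Row minimums: [-4, -5, 0] → maximin = 0
Column maximums: [0, 3, 1] → minimax = 0
Saddle point exists! Game value = 0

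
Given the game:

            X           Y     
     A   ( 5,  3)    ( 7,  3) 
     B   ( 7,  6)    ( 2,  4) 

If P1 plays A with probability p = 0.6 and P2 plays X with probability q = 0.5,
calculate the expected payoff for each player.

E[P1] = 5.4, E[P2] = 3.8

Work:
E[P1] = p·q·π₁(A,X) + p·(1-q)·π₁(A,Y) + (1-p)·q·π₁(B,X) + (1-p)·(1-q)·π₁(B,Y)
= 0.6·0.5·5 + 0.6·0.5·7 + 0.4·0.5·7 + 0.4·0.5·2
= 5.4

E[P2] = 3.8 (similar calculation)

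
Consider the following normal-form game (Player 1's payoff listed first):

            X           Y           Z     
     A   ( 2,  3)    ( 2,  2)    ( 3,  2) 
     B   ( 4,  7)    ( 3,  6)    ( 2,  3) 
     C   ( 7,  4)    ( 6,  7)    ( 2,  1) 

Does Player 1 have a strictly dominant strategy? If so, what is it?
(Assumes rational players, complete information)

No strictly dominant strategy exists for Player 1

Work:
A strategy strictly dominates another if it gives a strictly higher payoff against every opponent action. Compare each pair of P1's strategies column-by-column:
  A vs B: [2 vs 4, 2 vs 3, 3 vs 2] → A does not strictly dominate B (column X: 2 ≤ 4)
  A vs C: [2 vs 7, 2 vs 6, 3 vs 2] → A does not strictly dominate C (column X: 2 ≤ 7)
  B vs A: [4 vs 2, 3 vs 2, 2 vs 3] → B does not strictly dominate A (column Z: 2 ≤ 3)
  B vs C: [4 vs 7, 3 vs 6, 2 vs 2] → B does not strictly dominate C (column X: 4 ≤ 7)
  C vs A: [7 vs 2, 6 vs 2, 2 vs 3] → C does not strictly dominate A (column Z: 2 ≤ 3)
  C vs B: [7 vs 4, 6 vs 3, 2 vs 2] → C does not strictly dominate B (column Z: 2 ≤ 2)
No single strategy strictly dominates all others → no strictly dominant strategy.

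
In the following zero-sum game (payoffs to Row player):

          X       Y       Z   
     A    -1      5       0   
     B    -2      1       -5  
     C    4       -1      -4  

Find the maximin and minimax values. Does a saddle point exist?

Maximin = -1, Minimax = 0, Saddle: False

Work:
Row minimums: [-1, -5, -4] → maximin = -1
Column maximums: [4, 5, 0] → minimax = 0
No saddle point (maximin ≠ minimax). Mixed strategy needed.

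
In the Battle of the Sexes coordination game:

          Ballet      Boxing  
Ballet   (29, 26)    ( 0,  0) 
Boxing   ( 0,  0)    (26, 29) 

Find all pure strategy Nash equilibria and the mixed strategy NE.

Pure NE: (Ballet, Ballet) and (Boxing, Boxing); Mixed NE: p = 0.5273, q = 0.4727

Work:
Check pure NE:
(Ballet, Ballet): (29, 26) - no unilateral deviation beneficial
(Boxing, Boxing): (26, 29) - no unilateral deviation beneficial
Mixed NE: P1 plays Ballet with p = 0.5273, P2 plays Ballet with q = 0.4727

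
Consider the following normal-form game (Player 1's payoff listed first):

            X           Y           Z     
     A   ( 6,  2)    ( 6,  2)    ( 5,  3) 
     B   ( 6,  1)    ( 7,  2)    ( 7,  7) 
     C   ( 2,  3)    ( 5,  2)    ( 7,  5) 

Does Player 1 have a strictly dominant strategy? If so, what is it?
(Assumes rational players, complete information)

No strictly dominant strategy exists for Player 1

Work:
A strategy strictly dominates another if it gives a strictly higher payoff against every opponent action. Compare each pair of P1's strategies column-by-column:
  A vs B: [6 vs 6, 6 vs 7, 5 vs 7] → A does not strictly dominate B (column X: 6 ≤ 6)
  A vs C: [6 vs 2, 6 vs 5, 5 vs 7] → A does not strictly dominate C (column Z: 5 ≤ 7)
  B vs A: [6 vs 6, 7 vs 6, 7 vs 5] → B does not strictly dominate A (column X: 6 ≤ 6)
  B vs C: [6 vs 2, 7 vs 5, 7 vs 7] → B does not strictly dominate C (column Z: 7 ≤ 7)
  C vs A: [2 vs 6, 5 vs 6, 7 vs 5] → C does not strictly dominate A (column X: 2 ≤ 6)
  C vs B: [2 vs 6, 5 vs 7, 7 vs 7] → C does not strictly dominate B (column X: 2 ≤ 6)
No single strategy strictly dominates all others → no strictly dominant strategy.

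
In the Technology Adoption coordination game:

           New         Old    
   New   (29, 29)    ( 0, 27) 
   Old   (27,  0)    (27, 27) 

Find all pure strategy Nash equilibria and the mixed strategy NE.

Pure NE: (New, New) and (Old, Old); Mixed NE: p = 0.931, q = 0.931

Work:
Check pure NE:
(New, New): (29, 29) - no unilateral deviation beneficial
(Old, Old): (27, 27) - no unilateral deviation beneficial
Mixed NE: P1 plays New with p = 0.931, P2 plays New with q = 0.931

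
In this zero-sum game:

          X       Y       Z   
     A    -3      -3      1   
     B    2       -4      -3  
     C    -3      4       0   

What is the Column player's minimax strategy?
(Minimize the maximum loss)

Column should play Z, value = 1

Work:
Column player minimizes Row's maximum payoff:
Column X: max payoff to Row = 2
Column Y: max payoff to Row = 4
Column Z: max payoff to Row = 1
Minimum is 1, achieved by column Z.
Minimax strategy: Z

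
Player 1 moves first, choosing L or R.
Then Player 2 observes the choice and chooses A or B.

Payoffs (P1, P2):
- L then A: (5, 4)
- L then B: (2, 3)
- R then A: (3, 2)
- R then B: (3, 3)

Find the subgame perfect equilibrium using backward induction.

P1 plays L, P2 plays A after L and B after R; Payoff (5, 4)

Work:
Backward induction:
After L: P2 chooses A → P1 gets 5
After R: P2 chooses B → P1 gets 3
P1 chooses L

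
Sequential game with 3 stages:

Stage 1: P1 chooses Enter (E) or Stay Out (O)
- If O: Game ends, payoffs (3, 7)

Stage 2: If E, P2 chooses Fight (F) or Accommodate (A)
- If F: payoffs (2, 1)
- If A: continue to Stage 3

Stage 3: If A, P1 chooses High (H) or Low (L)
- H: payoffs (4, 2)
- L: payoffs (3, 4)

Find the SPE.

SPE: (E, A, H); Outcome (4, 2)

Work:
Stage 3: P1 chooses H (4 vs 3)
Stage 2: P2: F->1, A->2 (anticipating H). Choose A
Stage 1: P1: O->3, E->4 (anticipating A, H). Choose E
SPE path: E -> A -> H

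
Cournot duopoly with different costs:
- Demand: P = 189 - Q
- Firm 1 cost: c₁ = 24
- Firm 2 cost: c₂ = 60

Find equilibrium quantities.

q₁* = 67.0, q₂* = 31.0

Work:
Reaction: q₁ = (189 - 24 - q₂)/2
Reaction: q₂ = (189 - 60 - q₁)/2
Solve simultaneously:
q₁* = (189 - 2×24 + 60)/3 = 67.0
q₂* = (189 - 2×60 + 24)/3 = 31.0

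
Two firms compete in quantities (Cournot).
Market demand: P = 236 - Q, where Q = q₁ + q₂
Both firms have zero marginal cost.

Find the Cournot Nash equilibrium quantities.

q₁* = q₂* = 78.67; P* = 78.67

Work:
Profit: π_i = P·q_i = (a - q_i - q_j)·q_i
FOC: ∂π_i/∂q_i = a - 2q_i - q_j = 0
Reaction function: q_i = (236 - q_j)/2
Symmetry: q* = 236/3 = 78.67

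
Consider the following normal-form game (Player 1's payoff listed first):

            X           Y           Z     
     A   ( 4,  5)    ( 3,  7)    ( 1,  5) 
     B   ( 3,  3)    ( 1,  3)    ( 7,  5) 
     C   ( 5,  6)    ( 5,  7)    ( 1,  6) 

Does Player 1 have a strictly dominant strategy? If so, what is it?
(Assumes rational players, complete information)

No strictly dominant strategy exists for Player 1

Work:
A strategy strictly dominates another if it gives a strictly higher payoff against every opponent action. Compare each pair of P1's strategies column-by-column:
  A vs B: [4 vs 3, 3 vs 1, 1 vs 7] → A does not strictly dominate B (column Z: 1 ≤ 7)
  A vs C: [4 vs 5, 3 vs 5, 1 vs 1] → A does not strictly dominate C (column X: 4 ≤ 5)
  B vs A: [3 vs 4, 1 vs 3, 7 vs 1] → B does not strictly dominate A (column X: 3 ≤ 4)
  B vs C: [3 vs 5, 1 vs 5, 7 vs 1] → B does not strictly dominate C (column X: 3 ≤ 5)
  C vs A: [5 vs 4, 5 vs 3, 1 vs 1] → C does not strictly dominate A (column Z: 1 ≤ 1)
  C vs B: [5 vs 3, 5 vs 1, 1 vs 7] → C does not strictly dominate B (column Z: 1 ≤ 7)
No single strategy strictly dominates all others → no strictly dominant strategy.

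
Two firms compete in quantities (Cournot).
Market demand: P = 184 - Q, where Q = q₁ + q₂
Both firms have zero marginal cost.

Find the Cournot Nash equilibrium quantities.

q₁* = q₂* = 61.33; P* = 61.33

Work:
Profit: π_i = P·q_i = (a - q_i - q_j)·q_i
FOC: ∂π_i/∂q_i = a - 2q_i - q_j = 0
Reaction function: q_i = (184 - q_j)/2
Symmetry: q* = 184/3 = 61.33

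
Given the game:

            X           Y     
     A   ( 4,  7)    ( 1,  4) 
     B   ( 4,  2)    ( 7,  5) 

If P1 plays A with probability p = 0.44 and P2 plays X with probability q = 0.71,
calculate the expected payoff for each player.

E[P1] = 4.1044, E[P2] = 4.3044

Work:
E[P1] = p·q·π₁(A,X) + p·(1-q)·π₁(A,Y) + (1-p)·q·π₁(B,X) + (1-p)·(1-q)·π₁(B,Y)
= 0.44·0.71·4 + 0.44·0.29·1 + 0.56·0.71·4 + 0.56·0.29·7
= 4.1044

E[P2] = 4.3044 (similar calculation)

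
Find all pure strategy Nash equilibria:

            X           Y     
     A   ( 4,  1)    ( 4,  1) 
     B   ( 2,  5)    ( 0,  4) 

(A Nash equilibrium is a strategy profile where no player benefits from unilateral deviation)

Nash equilibrium: (A, X), (A, Y)

Work:
Best responses:
  P1 vs X: payoffs [4, 2] → best response A (payoff 4)
  P1 vs Y: payoffs [4, 0] → best response A (payoff 4)
  P2 vs A: payoffs [1, 1] → best response X/Y (payoff 1)
  P2 vs B: payoffs [5, 4] → best response X (payoff 5)
Mutual best responses: (A,X), (A,Y) → Nash equilibria.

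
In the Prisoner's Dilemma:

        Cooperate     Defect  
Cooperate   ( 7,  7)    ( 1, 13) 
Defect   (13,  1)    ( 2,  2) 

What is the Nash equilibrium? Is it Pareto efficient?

(Defect, Defect) is NE; not Pareto efficient

Work:
Defect dominates Cooperate for both players:
If P2 cooperates: Defect (13) > Cooperate (7)
If P2 defects: Defect (2) > Cooperate (1)
NE: (Defect, Defect) with payoff (2, 2)
But (Cooperate, Cooperate) = (7, 7) Pareto dominates (2, 2)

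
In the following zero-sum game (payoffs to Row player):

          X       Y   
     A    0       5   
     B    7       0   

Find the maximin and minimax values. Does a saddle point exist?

Maximin = 0, Minimax = 5, Saddle: False

Work:
Row minimums: [0, 0] → maximin = 0
Column maximums: [7, 5] → minimax = 5
No saddle point (maximin ≠ minimax). Mixed strategy needed.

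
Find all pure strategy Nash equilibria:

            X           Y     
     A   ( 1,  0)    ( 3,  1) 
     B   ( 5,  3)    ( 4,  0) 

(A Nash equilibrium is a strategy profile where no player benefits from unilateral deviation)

Nash equilibrium: (B, X)

Work:
Best responses:
  P1 vs X: payoffs [1, 5] → best response B (payoff 5)
  P1 vs Y: payoffs [3, 4] → best response B (payoff 4)
  P2 vs A: payoffs [0, 1] → best response Y (payoff 1)
  P2 vs B: payoffs [3, 0] → best response X (payoff 3)
Mutual best responses: (B,X) → Nash equilibria.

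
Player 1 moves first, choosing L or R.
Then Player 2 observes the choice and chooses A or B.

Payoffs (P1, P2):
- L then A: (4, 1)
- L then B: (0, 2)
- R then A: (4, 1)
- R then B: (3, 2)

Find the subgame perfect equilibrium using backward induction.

P1 plays R, P2 plays B after L and B after R; Payoff (3, 2)

Work:
Backward induction:
After L: P2 chooses B → P1 gets 0
After R: P2 chooses B → P1 gets 3
P1 chooses R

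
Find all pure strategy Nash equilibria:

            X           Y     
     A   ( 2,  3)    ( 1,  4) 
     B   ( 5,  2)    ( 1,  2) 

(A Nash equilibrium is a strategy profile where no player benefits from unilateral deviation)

Nash equilibrium: (A, Y), (B, X), (B, Y)

Work:
Best responses:
  P1 vs X: payoffs [2, 5] → best response B (payoff 5)
  P1 vs Y: payoffs [1, 1] → best response A/B (payoff 1)
  P2 vs A: payoffs [3, 4] → best response Y (payoff 4)
  P2 vs B: payoffs [2, 2] → best response X/Y (payoff 2)
Mutual best responses: (A,Y), (B,X), (B,Y) → Nash equilibria.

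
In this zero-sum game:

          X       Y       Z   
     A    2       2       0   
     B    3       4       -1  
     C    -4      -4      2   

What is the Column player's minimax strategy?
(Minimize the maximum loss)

Column should play Z, value = 2

Work:
Column player minimizes Row's maximum payoff:
Column X: max payoff to Row = 3
Column Y: max payoff to Row = 4
Column Z: max payoff to Row = 2
Minimum is 2, achieved by column Z.
Minimax strategy: Z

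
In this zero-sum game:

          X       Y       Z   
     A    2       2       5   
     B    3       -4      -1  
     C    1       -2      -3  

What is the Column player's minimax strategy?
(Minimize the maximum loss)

Column should play Y, value = 2

Work:
Column player minimizes Row's maximum payoff:
Column X: max payoff to Row = 3
Column Y: max payoff to Row = 2
Column Z: max payoff to Row = 5
Minimum is 2, achieved by column Y.
Minimax strategy: Y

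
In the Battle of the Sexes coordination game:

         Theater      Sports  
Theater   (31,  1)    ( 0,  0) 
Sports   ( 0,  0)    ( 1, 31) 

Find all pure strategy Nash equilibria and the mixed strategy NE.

Pure NE: (Theater, Theater) and (Sports, Sports); Mixed NE: p = 0.9688, q = 0.0312

Work:
Check pure NE:
(Theater, Theater): (31, 1) - no unilateral deviation beneficial
(Sports, Sports): (1, 31) - no unilateral deviation beneficial
Mixed NE: P1 plays Theater with p = 0.9688, P2 plays Theater with q = 0.0312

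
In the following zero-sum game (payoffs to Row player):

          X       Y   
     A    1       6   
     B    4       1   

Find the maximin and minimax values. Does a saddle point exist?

Maximin = 1, Minimax = 4, Saddle: False

Work:
Row minimums: [1, 1] → maximin = 1
Column maximums: [4, 6] → minimax = 4
No saddle point (maximin ≠ minimax). Mixed strategy needed.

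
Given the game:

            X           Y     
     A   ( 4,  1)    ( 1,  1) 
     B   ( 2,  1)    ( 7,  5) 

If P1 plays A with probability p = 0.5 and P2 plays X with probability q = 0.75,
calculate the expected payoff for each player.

E[P1] = 3.25, E[P2] = 1.5

Work:
E[P1] = p·q·π₁(A,X) + p·(1-q)·π₁(A,Y) + (1-p)·q·π₁(B,X) + (1-p)·(1-q)·π₁(B,Y)
= 0.5·0.75·4 + 0.5·0.25·1 + 0.5·0.75·2 + 0.5·0.25·7
= 3.25

E[P2] = 1.5 (similar calculation)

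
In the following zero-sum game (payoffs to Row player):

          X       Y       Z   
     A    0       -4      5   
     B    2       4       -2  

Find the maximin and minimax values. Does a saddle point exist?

Maximin = -2, Minimax = 2, Saddle: False

Work:
Row minimums: [-4, -2] → maximin = -2
Column maximums: [2, 4, 5] → minimax = 2
No saddle point (maximin ≠ minimax). Mixed strategy needed.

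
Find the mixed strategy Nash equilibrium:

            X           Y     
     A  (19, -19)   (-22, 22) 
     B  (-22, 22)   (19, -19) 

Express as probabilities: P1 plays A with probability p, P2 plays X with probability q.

p = 0.5, q = 0.5

Work:
Find probabilities that make opponent indifferent:
P2 chooses q to make P1 indifferent between A and B
P1 chooses p to make P2 indifferent between X and Y
Mixed NE: P1 plays (A: 0.5, B: 0.5), P2 plays (X: 0.5, Y: 0.5)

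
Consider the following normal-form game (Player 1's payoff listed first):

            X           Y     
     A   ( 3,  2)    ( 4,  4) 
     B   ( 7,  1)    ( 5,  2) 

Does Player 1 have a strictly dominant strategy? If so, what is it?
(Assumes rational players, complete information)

Yes, Player 1's strictly dominant strategy is B

Work:
A strategy strictly dominates another if it gives a strictly higher payoff against every opponent action. Compare each pair of P1's strategies column-by-column:
  A vs B: [3 vs 7, 4 vs 5] → A does not strictly dominate B (column X: 3 ≤ 7)
  B vs A: [7 vs 3, 5 vs 4] → B strictly dominates A
B strictly dominates every other strategy → strictly dominant.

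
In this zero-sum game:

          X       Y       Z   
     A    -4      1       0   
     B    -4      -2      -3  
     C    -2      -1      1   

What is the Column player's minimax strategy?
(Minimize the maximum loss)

Column should play X, value = -2

Work:
Column player minimizes Row's maximum payoff:
Column X: max payoff to Row = -2
Column Y: max payoff to Row = 1
Column Z: max payoff to Row = 1
Minimum is -2, achieved by column X.
Minimax strategy: X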